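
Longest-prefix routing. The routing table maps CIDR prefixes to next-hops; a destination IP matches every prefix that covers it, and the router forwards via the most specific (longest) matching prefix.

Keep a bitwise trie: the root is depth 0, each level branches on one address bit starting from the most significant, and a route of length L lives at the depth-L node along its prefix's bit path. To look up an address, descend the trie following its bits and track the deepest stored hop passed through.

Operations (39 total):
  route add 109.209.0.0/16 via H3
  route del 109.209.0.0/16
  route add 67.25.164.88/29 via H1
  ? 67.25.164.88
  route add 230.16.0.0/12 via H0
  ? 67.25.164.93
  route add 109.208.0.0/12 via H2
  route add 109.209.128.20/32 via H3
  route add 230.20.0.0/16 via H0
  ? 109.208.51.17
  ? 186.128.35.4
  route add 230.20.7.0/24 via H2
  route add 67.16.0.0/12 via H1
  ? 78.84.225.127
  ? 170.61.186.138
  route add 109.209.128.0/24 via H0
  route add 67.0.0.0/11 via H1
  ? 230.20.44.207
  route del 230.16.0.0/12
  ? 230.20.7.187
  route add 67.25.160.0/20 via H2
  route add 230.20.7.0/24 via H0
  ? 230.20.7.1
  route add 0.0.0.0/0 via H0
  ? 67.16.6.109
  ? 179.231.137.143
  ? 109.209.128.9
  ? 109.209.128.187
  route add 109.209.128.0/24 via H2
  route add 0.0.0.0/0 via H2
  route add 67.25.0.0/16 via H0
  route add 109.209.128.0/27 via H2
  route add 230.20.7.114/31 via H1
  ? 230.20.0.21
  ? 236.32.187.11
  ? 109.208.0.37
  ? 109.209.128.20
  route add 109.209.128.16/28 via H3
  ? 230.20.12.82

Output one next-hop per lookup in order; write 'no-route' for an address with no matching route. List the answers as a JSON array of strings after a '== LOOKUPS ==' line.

Trace:
  add 109.209.0.0/16 -> H3 at depth 16
  del 109.209.0.0/16 (clear depth 16)
  add 67.25.164.88/29 -> H1 at depth 29
  Q 67.25.164.88: descend 01000011000110011010010001011 ; hops seen [H1] ; pick H1
  add 230.16.0.0/12 -> H0 at depth 12
  Q 67.25.164.93: descend 01000011000110011010010001011 ; hops seen [H1] ; pick H1
  add 109.208.0.0/12 -> H2 at depth 12
  add 109.209.128.20/32 -> H3 at depth 32
  add 230.20.0.0/16 -> H0 at depth 16
  Q 109.208.51.17: descend 011011011101000 ; hops seen [H2] ; pick H2
  Q 186.128.35.4: descend 1 ; hops seen [∅] ; pick no-route
  add 230.20.7.0/24 -> H2 at depth 24
  add 67.16.0.0/12 -> H1 at depth 12
  Q 78.84.225.127: descend 0100 ; hops seen [∅] ; pick no-route
  Q 170.61.186.138: descend 1 ; hops seen [∅] ; pick no-route
  add 109.209.128.0/24 -> H0 at depth 24
  add 67.0.0.0/11 -> H1 at depth 11
  Q 230.20.44.207: descend 111001100001010000 ; hops seen [H0,H0] ; pick H0
  del 230.16.0.0/12 (clear depth 12)
  Q 230.20.7.187: descend 111001100001010000000111 ; hops seen [H0,H2] ; pick H2
  add 67.25.160.0/20 -> H2 at depth 20
  add 230.20.7.0/24 -> H0 at depth 24
  Q 230.20.7.1: descend 111001100001010000000111 ; hops seen [H0,H0] ; pick H0
  add 0.0.0.0/0 -> H0 at depth 0
  Q 67.16.6.109: descend 010000110001 ; hops seen [H0,H1,H1] ; pick H1
  Q 179.231.137.143: descend 1 ; hops seen [H0] ; pick H0
  Q 109.209.128.9: descend 011011011101000110000000000 ; hops seen [H0,H2,H0] ; pick H0
  Q 109.209.128.187: descend 011011011101000110000000 ; hops seen [H0,H2,H0] ; pick H0
  add 109.209.128.0/24 -> H2 at depth 24
  add 0.0.0.0/0 -> H2 at depth 0
  add 67.25.0.0/16 -> H0 at depth 16
  add 109.209.128.0/27 -> H2 at depth 27
  add 230.20.7.114/31 -> H1 at depth 31
  Q 230.20.0.21: descend 111001100001010000000 ; hops seen [H2,H0] ; pick H0
  Q 236.32.187.11: descend 1110 ; hops seen [H2] ; pick H2
  Q 109.208.0.37: descend 011011011101000 ; hops seen [H2,H2] ; pick H2
  Q 109.209.128.20: descend 01101101110100011000000000010100 ; hops seen [H2,H2,H2,H2,H3] ; pick H3
  add 109.209.128.16/28 -> H3 at depth 28
  Q 230.20.12.82: descend 11100110000101000000 ; hops seen [H2,H0] ; pick H0

== LOOKUPS ==
["H1","H1","H2","no-route","no-route","no-route","H0","H2","H0","H1","H0","H0","H0","H0","H2","H2","H3","H0"]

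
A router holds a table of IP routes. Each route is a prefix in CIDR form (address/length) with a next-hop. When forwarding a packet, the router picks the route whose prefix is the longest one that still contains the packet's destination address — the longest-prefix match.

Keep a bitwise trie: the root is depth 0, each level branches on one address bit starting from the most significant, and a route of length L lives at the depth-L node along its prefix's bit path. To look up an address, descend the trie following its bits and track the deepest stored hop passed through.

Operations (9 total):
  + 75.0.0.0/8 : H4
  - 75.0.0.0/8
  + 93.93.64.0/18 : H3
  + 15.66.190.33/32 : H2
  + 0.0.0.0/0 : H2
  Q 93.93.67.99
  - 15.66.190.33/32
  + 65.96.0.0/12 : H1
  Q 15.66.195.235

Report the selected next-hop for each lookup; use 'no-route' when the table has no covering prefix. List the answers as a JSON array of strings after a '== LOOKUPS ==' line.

Apply in order:
  + 75.0.0.0/8 (H4) depth=8
  - 75.0.0.0/8 clear@8
  + 93.93.64.0/18 (H3) depth=18
  + 15.66.190.33/32 (H2) depth=32
  + 0.0.0.0/0 (H2) depth=0
  Q 93.93.67.99: descend 010111010101110101 ; hops seen [H2,H3] ; pick H3
  - 15.66.190.33/32 clear@32
  + 65.96.0.0/12 (H1) depth=12
  Q 15.66.195.235: descend 00001111010000101 ; hops seen [H2] ; pick H2

== LOOKUPS ==
["H3","H2"]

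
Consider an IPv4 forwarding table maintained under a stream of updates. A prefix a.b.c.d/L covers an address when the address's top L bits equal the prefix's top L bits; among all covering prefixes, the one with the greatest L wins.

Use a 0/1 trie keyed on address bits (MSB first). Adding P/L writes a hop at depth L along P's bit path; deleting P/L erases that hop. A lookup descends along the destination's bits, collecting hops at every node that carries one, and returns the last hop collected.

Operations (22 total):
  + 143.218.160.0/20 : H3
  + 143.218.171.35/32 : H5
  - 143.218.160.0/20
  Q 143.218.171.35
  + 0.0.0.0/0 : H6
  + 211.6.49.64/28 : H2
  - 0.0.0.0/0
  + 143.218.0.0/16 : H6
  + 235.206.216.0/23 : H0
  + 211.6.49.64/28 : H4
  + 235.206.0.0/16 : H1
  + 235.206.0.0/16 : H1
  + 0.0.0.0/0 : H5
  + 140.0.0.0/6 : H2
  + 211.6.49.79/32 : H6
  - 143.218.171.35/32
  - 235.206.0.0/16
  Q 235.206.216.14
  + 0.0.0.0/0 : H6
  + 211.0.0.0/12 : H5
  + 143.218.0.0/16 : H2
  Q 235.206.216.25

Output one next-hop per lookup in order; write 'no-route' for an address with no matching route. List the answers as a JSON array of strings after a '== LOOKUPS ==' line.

Trace:
  add 143.218.160.0/20 -> H3 at depth 20
  add 143.218.171.35/32 -> H5 at depth 32
  del 143.218.160.0/20 (clear depth 20)
  lookup 143.218.171.35: bits 10001111110110101010101100100011 walk d0:-→d1:-→d2:-→d3:-→d4:-→d5:-→d6:-→d7:-→d8:-→d9:-→d10:-→d11:-→d12:-→d13:-→d14:-→d15:-→d16:-→d17:-→d18:-→d19:-→d20:-→d21:-→d22:-→d23:-→d24:-→d25:-→d26:-→d27:-→d28:-→d29:-→d30:-→d31:-→d32:H5 -> H5
  add 0.0.0.0/0 -> H6 at depth 0
  add 211.6.49.64/28 -> H2 at depth 28
  del 0.0.0.0/0 (clear depth 0)
  add 143.218.0.0/16 -> H6 at depth 16
  add 235.206.216.0/23 -> H0 at depth 23
  add 211.6.49.64/28 -> H4 at depth 28
  add 235.206.0.0/16 -> H1 at depth 16
  add 235.206.0.0/16 -> H1 at depth 16
  add 0.0.0.0/0 -> H5 at depth 0
  add 140.0.0.0/6 -> H2 at depth 6
  add 211.6.49.79/32 -> H6 at depth 32
  del 143.218.171.35/32 (clear depth 32)
  del 235.206.0.0/16 (clear depth 16)
  lookup 235.206.216.14: bits 11101011110011101101100 walk d0:H5→d1:-→d2:-→d3:-→d4:-→d5:-→d6:-→d7:-→d8:-→d9:-→d10:-→d11:-→d12:-→d13:-→d14:-→d15:-→d16:-→d17:-→d18:-→d19:-→d20:-→d21:-→d22:-→d23:H0 -> H0
  add 0.0.0.0/0 -> H6 at depth 0
  add 211.0.0.0/12 -> H5 at depth 12
  add 143.218.0.0/16 -> H2 at depth 16
  lookup 235.206.216.25: bits 11101011110011101101100 walk d0:H6→d1:-→d2:-→d3:-→d4:-→d5:-→d6:-→d7:-→d8:-→d9:-→d10:-→d11:-→d12:-→d13:-→d14:-→d15:-→d16:-→d17:-→d18:-→d19:-→d20:-→d21:-→d22:-→d23:H0 -> H0

== LOOKUPS ==
["H5","H0","H0"]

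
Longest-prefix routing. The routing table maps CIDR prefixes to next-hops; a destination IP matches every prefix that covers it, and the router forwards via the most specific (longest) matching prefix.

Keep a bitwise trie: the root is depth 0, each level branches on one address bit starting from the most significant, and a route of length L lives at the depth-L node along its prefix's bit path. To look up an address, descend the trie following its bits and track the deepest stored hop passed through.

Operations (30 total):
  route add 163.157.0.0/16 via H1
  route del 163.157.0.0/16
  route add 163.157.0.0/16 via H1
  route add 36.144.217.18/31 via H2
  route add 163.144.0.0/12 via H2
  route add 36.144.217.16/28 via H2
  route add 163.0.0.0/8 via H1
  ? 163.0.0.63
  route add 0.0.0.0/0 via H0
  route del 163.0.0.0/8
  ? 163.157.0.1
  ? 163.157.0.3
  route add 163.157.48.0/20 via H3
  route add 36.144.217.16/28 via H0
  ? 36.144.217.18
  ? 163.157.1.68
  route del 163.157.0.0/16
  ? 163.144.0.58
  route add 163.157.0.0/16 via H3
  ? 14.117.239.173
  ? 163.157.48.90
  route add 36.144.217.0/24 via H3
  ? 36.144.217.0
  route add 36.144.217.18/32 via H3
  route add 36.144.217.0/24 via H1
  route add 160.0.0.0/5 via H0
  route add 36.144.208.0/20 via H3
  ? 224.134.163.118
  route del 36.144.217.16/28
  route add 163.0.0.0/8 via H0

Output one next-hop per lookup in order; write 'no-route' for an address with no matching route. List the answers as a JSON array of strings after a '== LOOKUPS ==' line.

Process each operation:
  add 163.157.0.0/16 -> H1 at depth 16
  - 163.157.0.0/16 clear@16
  add 163.157.0.0/16 -> H1 at depth 16
  add 36.144.217.18/31 -> H2 at depth 31
  add 163.144.0.0/12 -> H2 at depth 12
  add 36.144.217.16/28 -> H2 at depth 28
  add 163.0.0.0/8 -> H1 at depth 8
  Q 163.0.0.63: descend 10100011 ; hops seen [H1] ; pick H1
  add 0.0.0.0/0 -> H0 at depth 0
  - 163.0.0.0/8 clear@8
  Q 163.157.0.1: descend 1010001110011101 ; hops seen [H0,H2,H1] ; pick H1
  Q 163.157.0.3: descend 1010001110011101 ; hops seen [H0,H2,H1] ; pick H1
  add 163.157.48.0/20 -> H3 at depth 20
  add 36.144.217.16/28 -> H0 at depth 28
  Q 36.144.217.18: descend 0010010010010000110110010001001 ; hops seen [H0,H0,H2] ; pick H2
  Q 163.157.1.68: descend 101000111001110100 ; hops seen [H0,H2,H1] ; pick H1
  - 163.157.0.0/16 clear@16
  Q 163.144.0.58: descend 101000111001 ; hops seen [H0,H2] ; pick H2
  add 163.157.0.0/16 -> H3 at depth 16
  Q 14.117.239.173: descend 00 ; hops seen [H0] ; pick H0
  Q 163.157.48.90: descend 10100011100111010011 ; hops seen [H0,H2,H3,H3] ; pick H3
  add 36.144.217.0/24 -> H3 at depth 24
  Q 36.144.217.0: descend 001001001001000011011001000 ; hops seen [H0,H3] ; pick H3
  add 36.144.217.18/32 -> H3 at depth 32
  add 36.144.217.0/24 -> H1 at depth 24
  add 160.0.0.0/5 -> H0 at depth 5
  add 36.144.208.0/20 -> H3 at depth 20
  Q 224.134.163.118: descend 1 ; hops seen [H0] ; pick H0
  - 36.144.217.16/28 clear@28
  add 163.0.0.0/8 -> H0 at depth 8

== LOOKUPS ==
["H1","H1","H1","H2","H1","H2","H0","H3","H3","H0"]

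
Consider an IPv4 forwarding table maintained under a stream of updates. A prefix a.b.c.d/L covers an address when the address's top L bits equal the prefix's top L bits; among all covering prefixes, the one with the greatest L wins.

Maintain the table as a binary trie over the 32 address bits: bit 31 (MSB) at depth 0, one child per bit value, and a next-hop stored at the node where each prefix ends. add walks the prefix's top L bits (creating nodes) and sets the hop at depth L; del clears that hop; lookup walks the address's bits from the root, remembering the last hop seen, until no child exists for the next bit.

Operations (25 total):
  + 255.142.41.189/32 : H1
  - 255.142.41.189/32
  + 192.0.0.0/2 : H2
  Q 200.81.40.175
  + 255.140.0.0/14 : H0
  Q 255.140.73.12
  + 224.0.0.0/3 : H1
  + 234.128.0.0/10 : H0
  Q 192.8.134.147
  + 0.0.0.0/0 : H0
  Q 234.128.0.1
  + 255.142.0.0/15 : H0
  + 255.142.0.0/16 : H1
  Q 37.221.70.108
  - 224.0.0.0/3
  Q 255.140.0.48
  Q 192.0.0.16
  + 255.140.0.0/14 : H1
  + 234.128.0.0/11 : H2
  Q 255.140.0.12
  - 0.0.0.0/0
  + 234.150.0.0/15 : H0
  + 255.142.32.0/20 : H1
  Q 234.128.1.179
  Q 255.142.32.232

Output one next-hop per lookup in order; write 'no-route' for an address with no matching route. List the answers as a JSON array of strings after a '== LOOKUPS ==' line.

Trace:
  + 255.142.41.189/32 (H1) depth=32
  del 255.142.41.189/32 (clear depth 32)
  + 192.0.0.0/2 (H2) depth=2
  Q 200.81.40.175: descend 11 ; hops seen [H2] ; pick H2
  + 255.140.0.0/14 (H0) depth=14
  Q 255.140.73.12: descend 11111111100011 ; hops seen [H2,H0] ; pick H0
  + 224.0.0.0/3 (H1) depth=3
  + 234.128.0.0/10 (H0) depth=10
  Q 192.8.134.147: descend 11 ; hops seen [H2] ; pick H2
  + 0.0.0.0/0 (H0) depth=0
  Q 234.128.0.1: descend 1110101010 ; hops seen [H0,H2,H1,H0] ; pick H0
  + 255.142.0.0/15 (H0) depth=15
  + 255.142.0.0/16 (H1) depth=16
  Q 37.221.70.108: descend ε ; hops seen [H0] ; pick H0
  del 224.0.0.0/3 (clear depth 3)
  Q 255.140.0.48: descend 11111111100011 ; hops seen [H0,H2,H0] ; pick H0
  Q 192.0.0.16: descend 11 ; hops seen [H0,H2] ; pick H2
  + 255.140.0.0/14 (H1) depth=14
  + 234.128.0.0/11 (H2) depth=11
  Q 255.140.0.12: descend 11111111100011 ; hops seen [H0,H2,H1] ; pick H1
  del 0.0.0.0/0 (clear depth 0)
  + 234.150.0.0/15 (H0) depth=15
  + 255.142.32.0/20 (H1) depth=20
  Q 234.128.1.179: descend 11101010100 ; hops seen [H2,H0,H2] ; pick H2
  Q 255.142.32.232: descend 11111111100011100010 ; hops seen [H2,H1,H0,H1,H1] ; pick H1

== LOOKUPS ==
["H2","H0","H2","H0","H0","H0","H2","H1","H2","H1"]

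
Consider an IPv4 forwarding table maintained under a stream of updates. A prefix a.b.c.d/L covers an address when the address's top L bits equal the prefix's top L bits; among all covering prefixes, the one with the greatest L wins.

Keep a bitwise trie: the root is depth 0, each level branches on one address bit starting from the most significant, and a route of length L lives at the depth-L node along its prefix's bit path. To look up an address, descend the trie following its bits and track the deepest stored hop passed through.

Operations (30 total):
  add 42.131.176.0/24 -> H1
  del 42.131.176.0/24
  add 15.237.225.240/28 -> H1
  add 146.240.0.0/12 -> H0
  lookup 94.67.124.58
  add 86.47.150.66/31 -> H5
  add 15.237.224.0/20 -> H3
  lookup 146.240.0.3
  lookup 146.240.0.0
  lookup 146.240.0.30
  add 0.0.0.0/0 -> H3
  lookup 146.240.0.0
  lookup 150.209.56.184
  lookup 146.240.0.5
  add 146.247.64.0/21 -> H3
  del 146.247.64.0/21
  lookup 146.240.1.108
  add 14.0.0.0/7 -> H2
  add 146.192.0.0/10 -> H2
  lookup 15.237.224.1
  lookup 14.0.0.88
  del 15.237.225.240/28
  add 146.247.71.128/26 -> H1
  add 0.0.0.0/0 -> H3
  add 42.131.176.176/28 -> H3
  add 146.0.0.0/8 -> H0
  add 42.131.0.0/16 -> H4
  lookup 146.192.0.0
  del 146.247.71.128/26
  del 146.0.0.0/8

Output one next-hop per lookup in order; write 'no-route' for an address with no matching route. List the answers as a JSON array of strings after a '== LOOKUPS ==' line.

Apply in order:
  add 42.131.176.0/24 -> H1 at depth 24
  del 42.131.176.0/24 (clear depth 24)
  add 15.237.225.240/28 -> H1 at depth 28
  add 146.240.0.0/12 -> H0 at depth 12
  ? 94.67.124.58  path d0:-→d1:-  best=no-route
  add 86.47.150.66/31 -> H5 at depth 31
  add 15.237.224.0/20 -> H3 at depth 20
  ? 146.240.0.3  path d0:-→d1:-→d2:-→d3:-→d4:-→d5:-→d6:-→d7:-→d8:-→d9:-→d10:-→d11:-→d12:H0  best=H0
  ? 146.240.0.0  path d0:-→d1:-→d2:-→d3:-→d4:-→d5:-→d6:-→d7:-→d8:-→d9:-→d10:-→d11:-→d12:H0  best=H0
  ? 146.240.0.30  path d0:-→d1:-→d2:-→d3:-→d4:-→d5:-→d6:-→d7:-→d8:-→d9:-→d10:-→d11:-→d12:H0  best=H0
  add 0.0.0.0/0 -> H3 at depth 0
  ? 146.240.0.0  path d0:H3→d1:-→d2:-→d3:-→d4:-→d5:-→d6:-→d7:-→d8:-→d9:-→d10:-→d11:-→d12:H0  best=H0
  ? 150.209.56.184  path d0:H3→d1:-→d2:-→d3:-→d4:-→d5:-  best=H3
  ? 146.240.0.5  path d0:H3→d1:-→d2:-→d3:-→d4:-→d5:-→d6:-→d7:-→d8:-→d9:-→d10:-→d11:-→d12:H0  best=H0
  add 146.247.64.0/21 -> H3 at depth 21
  del 146.247.64.0/21 (clear depth 21)
  ? 146.240.1.108  path d0:H3→d1:-→d2:-→d3:-→d4:-→d5:-→d6:-→d7:-→d8:-→d9:-→d10:-→d11:-→d12:H0→d13:-  best=H0
  add 14.0.0.0/7 -> H2 at depth 7
  add 146.192.0.0/10 -> H2 at depth 10
  ? 15.237.224.1  path d0:H3→d1:-→d2:-→d3:-→d4:-→d5:-→d6:-→d7:H2→d8:-→d9:-→d10:-→d11:-→d12:-→d13:-→d14:-→d15:-→d16:-→d17:-→d18:-→d19:-→d20:H3→d21:-→d22:-→d23:-  best=H3
  ? 14.0.0.88  path d0:H3→d1:-→d2:-→d3:-→d4:-→d5:-→d6:-→d7:H2  best=H2
  del 15.237.225.240/28 (clear depth 28)
  add 146.247.71.128/26 -> H1 at depth 26
  add 0.0.0.0/0 -> H3 at depth 0
  add 42.131.176.176/28 -> H3 at depth 28
  add 146.0.0.0/8 -> H0 at depth 8
  add 42.131.0.0/16 -> H4 at depth 16
  ? 146.192.0.0  path d0:H3→d1:-→d2:-→d3:-→d4:-→d5:-→d6:-→d7:-→d8:H0→d9:-→d10:H2  best=H2
  del 146.247.71.128/26 (clear depth 26)
  del 146.0.0.0/8 (clear depth 8)

== LOOKUPS ==
["no-route","H0","H0","H0","H0","H3","H0","H0","H3","H2","H2"]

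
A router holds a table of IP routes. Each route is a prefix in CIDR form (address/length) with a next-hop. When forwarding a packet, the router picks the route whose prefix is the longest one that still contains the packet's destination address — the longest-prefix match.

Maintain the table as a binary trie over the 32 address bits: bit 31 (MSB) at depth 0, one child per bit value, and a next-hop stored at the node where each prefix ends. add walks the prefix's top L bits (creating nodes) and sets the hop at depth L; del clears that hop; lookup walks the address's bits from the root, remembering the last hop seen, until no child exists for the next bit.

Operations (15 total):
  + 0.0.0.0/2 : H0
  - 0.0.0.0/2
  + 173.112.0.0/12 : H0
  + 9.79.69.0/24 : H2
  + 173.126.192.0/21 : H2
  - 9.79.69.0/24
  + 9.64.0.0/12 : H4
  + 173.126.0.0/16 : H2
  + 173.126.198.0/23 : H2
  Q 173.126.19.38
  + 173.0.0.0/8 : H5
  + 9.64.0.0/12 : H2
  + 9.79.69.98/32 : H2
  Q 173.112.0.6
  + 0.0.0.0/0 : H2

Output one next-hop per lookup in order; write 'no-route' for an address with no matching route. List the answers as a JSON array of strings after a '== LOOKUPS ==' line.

Apply in order:
  + 0.0.0.0/2 (H0) depth=2
  - 0.0.0.0/2 clear@2
  + 173.112.0.0/12 (H0) depth=12
  + 9.79.69.0/24 (H2) depth=24
  + 173.126.192.0/21 (H2) depth=21
  - 9.79.69.0/24 clear@24
  + 9.64.0.0/12 (H4) depth=12
  + 173.126.0.0/16 (H2) depth=16
  + 173.126.198.0/23 (H2) depth=23
  lookup 173.126.19.38: bits 1010110101111110 walk d0:-→d1:-→d2:-→d3:-→d4:-→d5:-→d6:-→d7:-→d8:-→d9:-→d10:-→d11:-→d12:H0→d13:-→d14:-→d15:-→d16:H2 -> H2
  + 173.0.0.0/8 (H5) depth=8
  + 9.64.0.0/12 (H2) depth=12
  + 9.79.69.98/32 (H2) depth=32
  lookup 173.112.0.6: bits 101011010111 walk d0:-→d1:-→d2:-→d3:-→d4:-→d5:-→d6:-→d7:-→d8:H5→d9:-→d10:-→d11:-→d12:H0 -> H0
  + 0.0.0.0/0 (H2) depth=0

== LOOKUPS ==
["H2","H0"]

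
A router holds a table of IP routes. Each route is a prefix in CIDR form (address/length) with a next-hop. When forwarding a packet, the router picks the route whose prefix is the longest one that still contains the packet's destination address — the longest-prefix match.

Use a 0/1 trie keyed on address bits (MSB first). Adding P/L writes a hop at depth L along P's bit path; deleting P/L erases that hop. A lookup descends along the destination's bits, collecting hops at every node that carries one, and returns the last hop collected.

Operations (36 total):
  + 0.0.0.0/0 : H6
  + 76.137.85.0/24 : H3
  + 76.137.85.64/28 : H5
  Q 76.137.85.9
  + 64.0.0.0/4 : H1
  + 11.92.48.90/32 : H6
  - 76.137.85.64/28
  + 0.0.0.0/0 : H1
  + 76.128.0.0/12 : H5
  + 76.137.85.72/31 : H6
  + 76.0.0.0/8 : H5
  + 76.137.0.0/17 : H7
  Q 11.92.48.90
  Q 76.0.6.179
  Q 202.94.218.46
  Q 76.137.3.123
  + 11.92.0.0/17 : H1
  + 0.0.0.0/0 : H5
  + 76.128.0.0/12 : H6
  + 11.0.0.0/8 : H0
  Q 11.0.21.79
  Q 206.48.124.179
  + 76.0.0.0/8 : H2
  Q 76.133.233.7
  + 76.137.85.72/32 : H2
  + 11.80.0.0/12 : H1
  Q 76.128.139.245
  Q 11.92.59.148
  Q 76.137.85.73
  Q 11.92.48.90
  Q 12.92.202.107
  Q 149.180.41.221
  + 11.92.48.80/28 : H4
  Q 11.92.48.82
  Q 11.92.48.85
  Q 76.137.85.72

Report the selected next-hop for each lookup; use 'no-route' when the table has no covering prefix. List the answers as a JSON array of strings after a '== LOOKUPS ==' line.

Apply in order:
  add 0.0.0.0/0 -> H6 at depth 0
  add 76.137.85.0/24 -> H3 at depth 24
  add 76.137.85.64/28 -> H5 at depth 28
  ? 76.137.85.9  path d0:H6→d1:-→d2:-→d3:-→d4:-→d5:-→d6:-→d7:-→d8:-→d9:-→d10:-→d11:-→d12:-→d13:-→d14:-→d15:-→d16:-→d17:-→d18:-→d19:-→d20:-→d21:-→d22:-→d23:-→d24:H3→d25:-  best=H3
  add 64.0.0.0/4 -> H1 at depth 4
  add 11.92.48.90/32 -> H6 at depth 32
  - 76.137.85.64/28 clear@28
  add 0.0.0.0/0 -> H1 at depth 0
  add 76.128.0.0/12 -> H5 at depth 12
  add 76.137.85.72/31 -> H6 at depth 31
  add 76.0.0.0/8 -> H5 at depth 8
  add 76.137.0.0/17 -> H7 at depth 17
  ? 11.92.48.90  path d0:H1→d1:-→d2:-→d3:-→d4:-→d5:-→d6:-→d7:-→d8:-→d9:-→d10:-→d11:-→d12:-→d13:-→d14:-→d15:-→d16:-→d17:-→d18:-→d19:-→d20:-→d21:-→d22:-→d23:-→d24:-→d25:-→d26:-→d27:-→d28:-→d29:-→d30:-→d31:-→d32:H6  best=H6
  ? 76.0.6.179  path d0:H1→d1:-→d2:-→d3:-→d4:H1→d5:-→d6:-→d7:-→d8:H5  best=H5
  ? 202.94.218.46  path d0:H1  best=H1
  ? 76.137.3.123  path d0:H1→d1:-→d2:-→d3:-→d4:H1→d5:-→d6:-→d7:-→d8:H5→d9:-→d10:-→d11:-→d12:H5→d13:-→d14:-→d15:-→d16:-→d17:H7  best=H7
  add 11.92.0.0/17 -> H1 at depth 17
  add 0.0.0.0/0 -> H5 at depth 0
  add 76.128.0.0/12 -> H6 at depth 12
  add 11.0.0.0/8 -> H0 at depth 8
  ? 11.0.21.79  path d0:H5→d1:-→d2:-→d3:-→d4:-→d5:-→d6:-→d7:-→d8:H0→d9:-  best=H0
  ? 206.48.124.179  path d0:H5  best=H5
  add 76.0.0.0/8 -> H2 at depth 8
  ? 76.133.233.7  path d0:H5→d1:-→d2:-→d3:-→d4:H1→d5:-→d6:-→d7:-→d8:H2→d9:-→d10:-→d11:-→d12:H6  best=H6
  add 76.137.85.72/32 -> H2 at depth 32
  add 11.80.0.0/12 -> H1 at depth 12
  ? 76.128.139.245  path d0:H5→d1:-→d2:-→d3:-→d4:H1→d5:-→d6:-→d7:-→d8:H2→d9:-→d10:-→d11:-→d12:H6  best=H6
  ? 11.92.59.148  path d0:H5→d1:-→d2:-→d3:-→d4:-→d5:-→d6:-→d7:-→d8:H0→d9:-→d10:-→d11:-→d12:H1→d13:-→d14:-→d15:-→d16:-→d17:H1→d18:-→d19:-→d20:-  best=H1
  ? 76.137.85.73  path d0:H5→d1:-→d2:-→d3:-→d4:H1→d5:-→d6:-→d7:-→d8:H2→d9:-→d10:-→d11:-→d12:H6→d13:-→d14:-→d15:-→d16:-→d17:H7→d18:-→d19:-→d20:-→d21:-→d22:-→d23:-→d24:H3→d25:-→d26:-→d27:-→d28:-→d29:-→d30:-→d31:H6  best=H6
  ? 11.92.48.90  path d0:H5→d1:-→d2:-→d3:-→d4:-→d5:-→d6:-→d7:-→d8:H0→d9:-→d10:-→d11:-→d12:H1→d13:-→d14:-→d15:-→d16:-→d17:H1→d18:-→d19:-→d20:-→d21:-→d22:-→d23:-→d24:-→d25:-→d26:-→d27:-→d28:-→d29:-→d30:-→d31:-→d32:H6  best=H6
  ? 12.92.202.107  path d0:H5→d1:-→d2:-→d3:-→d4:-→d5:-  best=H5
  ? 149.180.41.221  path d0:H5  best=H5
  add 11.92.48.80/28 -> H4 at depth 28
  ? 11.92.48.82  path d0:H5→d1:-→d2:-→d3:-→d4:-→d5:-→d6:-→d7:-→d8:H0→d9:-→d10:-→d11:-→d12:H1→d13:-→d14:-→d15:-→d16:-→d17:H1→d18:-→d19:-→d20:-→d21:-→d22:-→d23:-→d24:-→d25:-→d26:-→d27:-→d28:H4  best=H4
  ? 11.92.48.85  path d0:H5→d1:-→d2:-→d3:-→d4:-→d5:-→d6:-→d7:-→d8:H0→d9:-→d10:-→d11:-→d12:H1→d13:-→d14:-→d15:-→d16:-→d17:H1→d18:-→d19:-→d20:-→d21:-→d22:-→d23:-→d24:-→d25:-→d26:-→d27:-→d28:H4  best=H4
  ? 76.137.85.72  path d0:H5→d1:-→d2:-→d3:-→d4:H1→d5:-→d6:-→d7:-→d8:H2→d9:-→d10:-→d11:-→d12:H6→d13:-→d14:-→d15:-→d16:-→d17:H7→d18:-→d19:-→d20:-→d21:-→d22:-→d23:-→d24:H3→d25:-→d26:-→d27:-→d28:-→d29:-→d30:-→d31:H6→d32:H2  best=H2

== LOOKUPS ==
["H3","H6","H5","H1","H7","H0","H5","H6","H6","H1","H6","H6","H5","H5","H4","H4","H2"]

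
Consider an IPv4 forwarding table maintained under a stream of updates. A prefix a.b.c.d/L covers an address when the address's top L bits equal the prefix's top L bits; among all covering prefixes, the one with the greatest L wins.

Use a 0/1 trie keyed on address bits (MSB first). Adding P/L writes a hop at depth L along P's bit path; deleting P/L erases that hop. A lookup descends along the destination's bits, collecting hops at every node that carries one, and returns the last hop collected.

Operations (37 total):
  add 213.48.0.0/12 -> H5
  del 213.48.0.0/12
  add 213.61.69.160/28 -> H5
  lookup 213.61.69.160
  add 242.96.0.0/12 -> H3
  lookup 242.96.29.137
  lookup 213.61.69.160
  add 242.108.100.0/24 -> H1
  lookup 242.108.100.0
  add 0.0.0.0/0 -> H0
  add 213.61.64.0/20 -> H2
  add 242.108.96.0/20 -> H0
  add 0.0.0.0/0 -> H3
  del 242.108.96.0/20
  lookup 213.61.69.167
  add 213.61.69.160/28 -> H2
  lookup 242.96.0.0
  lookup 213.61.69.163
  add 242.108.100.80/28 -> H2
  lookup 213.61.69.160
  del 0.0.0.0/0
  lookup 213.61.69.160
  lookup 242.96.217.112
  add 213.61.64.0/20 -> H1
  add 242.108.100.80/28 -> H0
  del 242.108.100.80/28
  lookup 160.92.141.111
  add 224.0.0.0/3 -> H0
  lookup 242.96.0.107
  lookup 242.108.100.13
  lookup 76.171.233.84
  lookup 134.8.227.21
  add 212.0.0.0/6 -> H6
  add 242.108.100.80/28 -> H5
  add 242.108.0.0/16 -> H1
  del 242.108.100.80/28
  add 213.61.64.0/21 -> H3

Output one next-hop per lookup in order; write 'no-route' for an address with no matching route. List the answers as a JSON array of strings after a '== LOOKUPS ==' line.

Process each operation:
  add 213.48.0.0/12 -> H5 at depth 12
  - 213.48.0.0/12 clear@12
  add 213.61.69.160/28 -> H5 at depth 28
  Q 213.61.69.160: descend 1101010100111101010001011010 ; hops seen [H5] ; pick H5
  add 242.96.0.0/12 -> H3 at depth 12
  Q 242.96.29.137: descend 111100100110 ; hops seen [H3] ; pick H3
  Q 213.61.69.160: descend 1101010100111101010001011010 ; hops seen [H5] ; pick H5
  add 242.108.100.0/24 -> H1 at depth 24
  Q 242.108.100.0: descend 111100100110110001100100 ; hops seen [H3,H1] ; pick H1
  add 0.0.0.0/0 -> H0 at depth 0
  add 213.61.64.0/20 -> H2 at depth 20
  add 242.108.96.0/20 -> H0 at depth 20
  add 0.0.0.0/0 -> H3 at depth 0
  - 242.108.96.0/20 clear@20
  Q 213.61.69.167: descend 1101010100111101010001011010 ; hops seen [H3,H2,H5] ; pick H5
  add 213.61.69.160/28 -> H2 at depth 28
  Q 242.96.0.0: descend 111100100110 ; hops seen [H3,H3] ; pick H3
  Q 213.61.69.163: descend 1101010100111101010001011010 ; hops seen [H3,H2,H2] ; pick H2
  add 242.108.100.80/28 -> H2 at depth 28
  Q 213.61.69.160: descend 1101010100111101010001011010 ; hops seen [H3,H2,H2] ; pick H2
  - 0.0.0.0/0 clear@0
  Q 213.61.69.160: descend 1101010100111101010001011010 ; hops seen [H2,H2] ; pick H2
  Q 242.96.217.112: descend 111100100110 ; hops seen [H3] ; pick H3
  add 213.61.64.0/20 -> H1 at depth 20
  add 242.108.100.80/28 -> H0 at depth 28
  - 242.108.100.80/28 clear@28
  Q 160.92.141.111: descend 1 ; hops seen [∅] ; pick no-route
  add 224.0.0.0/3 -> H0 at depth 3
  Q 242.96.0.107: descend 111100100110 ; hops seen [H0,H3] ; pick H3
  Q 242.108.100.13: descend 1111001001101100011001000 ; hops seen [H0,H3,H1] ; pick H1
  Q 76.171.233.84: descend ε ; hops seen [∅] ; pick no-route
  Q 134.8.227.21: descend 1 ; hops seen [∅] ; pick no-route
  add 212.0.0.0/6 -> H6 at depth 6
  add 242.108.100.80/28 -> H5 at depth 28
  add 242.108.0.0/16 -> H1 at depth 16
  - 242.108.100.80/28 clear@28
  add 213.61.64.0/21 -> H3 at depth 21

== LOOKUPS ==
["H5","H3","H5","H1","H5","H3","H2","H2","H2","H3","no-route","H3","H1","no-route","no-route"]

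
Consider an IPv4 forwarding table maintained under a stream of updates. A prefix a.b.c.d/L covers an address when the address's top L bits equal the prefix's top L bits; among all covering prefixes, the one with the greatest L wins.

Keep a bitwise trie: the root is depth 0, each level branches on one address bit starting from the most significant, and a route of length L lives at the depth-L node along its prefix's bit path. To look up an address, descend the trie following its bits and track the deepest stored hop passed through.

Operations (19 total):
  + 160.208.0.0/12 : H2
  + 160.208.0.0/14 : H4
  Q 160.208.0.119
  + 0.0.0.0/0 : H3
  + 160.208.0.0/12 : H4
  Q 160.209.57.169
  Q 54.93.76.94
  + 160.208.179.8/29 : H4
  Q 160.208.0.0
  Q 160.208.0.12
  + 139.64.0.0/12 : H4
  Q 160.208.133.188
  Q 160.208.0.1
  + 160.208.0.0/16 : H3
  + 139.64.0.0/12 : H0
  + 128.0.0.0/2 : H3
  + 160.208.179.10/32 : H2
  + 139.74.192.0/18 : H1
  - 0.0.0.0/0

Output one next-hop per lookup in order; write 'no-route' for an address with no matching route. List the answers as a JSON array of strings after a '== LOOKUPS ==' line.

Trace:
  + 160.208.0.0/12 (H2) depth=12
  + 160.208.0.0/14 (H4) depth=14
  ? 160.208.0.119  path d0:-→d1:-→d2:-→d3:-→d4:-→d5:-→d6:-→d7:-→d8:-→d9:-→d10:-→d11:-→d12:H2→d13:-→d14:H4  best=H4
  + 0.0.0.0/0 (H3) depth=0
  + 160.208.0.0/12 (H4) depth=12
  ? 160.209.57.169  path d0:H3→d1:-→d2:-→d3:-→d4:-→d5:-→d6:-→d7:-→d8:-→d9:-→d10:-→d11:-→d12:H4→d13:-→d14:H4  best=H4
  ? 54.93.76.94  path d0:H3  best=H3
  + 160.208.179.8/29 (H4) depth=29
  ? 160.208.0.0  path d0:H3→d1:-→d2:-→d3:-→d4:-→d5:-→d6:-→d7:-→d8:-→d9:-→d10:-→d11:-→d12:H4→d13:-→d14:H4→d15:-→d16:-  best=H4
  ? 160.208.0.12  path d0:H3→d1:-→d2:-→d3:-→d4:-→d5:-→d6:-→d7:-→d8:-→d9:-→d10:-→d11:-→d12:H4→d13:-→d14:H4→d15:-→d16:-  best=H4
  + 139.64.0.0/12 (H4) depth=12
  ? 160.208.133.188  path d0:H3→d1:-→d2:-→d3:-→d4:-→d5:-→d6:-→d7:-→d8:-→d9:-→d10:-→d11:-→d12:H4→d13:-→d14:H4→d15:-→d16:-→d17:-→d18:-  best=H4
  ? 160.208.0.1  path d0:H3→d1:-→d2:-→d3:-→d4:-→d5:-→d6:-→d7:-→d8:-→d9:-→d10:-→d11:-→d12:H4→d13:-→d14:H4→d15:-→d16:-  best=H4
  + 160.208.0.0/16 (H3) depth=16
  + 139.64.0.0/12 (H0) depth=12
  + 128.0.0.0/2 (H3) depth=2
  + 160.208.179.10/32 (H2) depth=32
  + 139.74.192.0/18 (H1) depth=18
  del 0.0.0.0/0 (clear depth 0)

== LOOKUPS ==
["H4","H4","H3","H4","H4","H4","H4"]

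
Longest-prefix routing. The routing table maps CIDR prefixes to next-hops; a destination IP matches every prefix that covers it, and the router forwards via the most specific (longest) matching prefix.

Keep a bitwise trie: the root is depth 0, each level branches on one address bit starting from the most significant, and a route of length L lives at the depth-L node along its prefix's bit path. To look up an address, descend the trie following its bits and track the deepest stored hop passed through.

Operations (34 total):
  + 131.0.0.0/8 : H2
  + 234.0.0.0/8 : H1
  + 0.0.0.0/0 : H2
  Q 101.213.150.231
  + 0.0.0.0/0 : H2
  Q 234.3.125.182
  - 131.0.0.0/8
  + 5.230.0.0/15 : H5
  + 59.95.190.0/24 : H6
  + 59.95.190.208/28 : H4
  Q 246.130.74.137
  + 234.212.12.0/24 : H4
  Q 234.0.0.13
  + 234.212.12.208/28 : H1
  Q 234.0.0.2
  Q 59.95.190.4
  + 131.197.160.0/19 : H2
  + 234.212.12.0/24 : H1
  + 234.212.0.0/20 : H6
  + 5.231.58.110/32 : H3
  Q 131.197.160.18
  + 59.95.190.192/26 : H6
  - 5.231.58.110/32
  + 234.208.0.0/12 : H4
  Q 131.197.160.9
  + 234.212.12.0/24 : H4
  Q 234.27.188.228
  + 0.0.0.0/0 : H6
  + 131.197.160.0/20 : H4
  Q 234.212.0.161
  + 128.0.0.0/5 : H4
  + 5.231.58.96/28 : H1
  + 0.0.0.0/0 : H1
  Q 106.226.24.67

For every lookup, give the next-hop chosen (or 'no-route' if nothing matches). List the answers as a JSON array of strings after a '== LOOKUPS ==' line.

Trace:
  add 131.0.0.0/8 -> H2 at depth 8
  add 234.0.0.0/8 -> H1 at depth 8
  add 0.0.0.0/0 -> H2 at depth 0
  Q 101.213.150.231: descend ε ; hops seen [H2] ; pick H2
  add 0.0.0.0/0 -> H2 at depth 0
  Q 234.3.125.182: descend 11101010 ; hops seen [H2,H1] ; pick H1
  del 131.0.0.0/8 (clear depth 8)
  add 5.230.0.0/15 -> H5 at depth 15
  add 59.95.190.0/24 -> H6 at depth 24
  add 59.95.190.208/28 -> H4 at depth 28
  Q 246.130.74.137: descend 111 ; hops seen [H2] ; pick H2
  add 234.212.12.0/24 -> H4 at depth 24
  Q 234.0.0.13: descend 11101010 ; hops seen [H2,H1] ; pick H1
  add 234.212.12.208/28 -> H1 at depth 28
  Q 234.0.0.2: descend 11101010 ; hops seen [H2,H1] ; pick H1
  Q 59.95.190.4: descend 001110110101111110111110 ; hops seen [H2,H6] ; pick H6
  add 131.197.160.0/19 -> H2 at depth 19
  add 234.212.12.0/24 -> H1 at depth 24
  add 234.212.0.0/20 -> H6 at depth 20
  add 5.231.58.110/32 -> H3 at depth 32
  Q 131.197.160.18: descend 1000001111000101101 ; hops seen [H2,H2] ; pick H2
  add 59.95.190.192/26 -> H6 at depth 26
  del 5.231.58.110/32 (clear depth 32)
  add 234.208.0.0/12 -> H4 at depth 12
  Q 131.197.160.9: descend 1000001111000101101 ; hops seen [H2,H2] ; pick H2
  add 234.212.12.0/24 -> H4 at depth 24
  Q 234.27.188.228: descend 11101010 ; hops seen [H2,H1] ; pick H1
  add 0.0.0.0/0 -> H6 at depth 0
  add 131.197.160.0/20 -> H4 at depth 20
  Q 234.212.0.161: descend 11101010110101000000 ; hops seen [H6,H1,H4,H6] ; pick H6
  add 128.0.0.0/5 -> H4 at depth 5
  add 5.231.58.96/28 -> H1 at depth 28
  add 0.0.0.0/0 -> H1 at depth 0
  Q 106.226.24.67: descend 0 ; hops seen [H1] ; pick H1

== LOOKUPS ==
["H2","H1","H2","H1","H1","H6","H2","H2","H1","H6","H1"]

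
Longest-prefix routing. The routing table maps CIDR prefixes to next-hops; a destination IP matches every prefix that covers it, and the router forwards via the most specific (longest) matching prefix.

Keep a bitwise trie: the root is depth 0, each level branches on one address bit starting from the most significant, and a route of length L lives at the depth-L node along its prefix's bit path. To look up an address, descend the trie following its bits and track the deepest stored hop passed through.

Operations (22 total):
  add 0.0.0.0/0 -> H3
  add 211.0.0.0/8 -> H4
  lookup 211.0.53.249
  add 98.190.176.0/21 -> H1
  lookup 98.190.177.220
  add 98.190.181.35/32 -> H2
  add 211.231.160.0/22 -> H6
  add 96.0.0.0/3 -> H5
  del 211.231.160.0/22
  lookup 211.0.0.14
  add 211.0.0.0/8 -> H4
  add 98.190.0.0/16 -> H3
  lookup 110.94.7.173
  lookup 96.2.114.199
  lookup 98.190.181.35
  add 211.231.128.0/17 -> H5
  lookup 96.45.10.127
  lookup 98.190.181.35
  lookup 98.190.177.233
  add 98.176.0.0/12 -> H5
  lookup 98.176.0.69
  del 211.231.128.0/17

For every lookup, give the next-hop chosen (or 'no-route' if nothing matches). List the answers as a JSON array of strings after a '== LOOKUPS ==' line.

Apply in order:
  + 0.0.0.0/0 (H3) depth=0
  + 211.0.0.0/8 (H4) depth=8
  lookup 211.0.53.249: bits 11010011 walk d0:H3→d1:-→d2:-→d3:-→d4:-→d5:-→d6:-→d7:-→d8:H4 -> H4
  + 98.190.176.0/21 (H1) depth=21
  lookup 98.190.177.220: bits 011000101011111010110 walk d0:H3→d1:-→d2:-→d3:-→d4:-→d5:-→d6:-→d7:-→d8:-→d9:-→d10:-→d11:-→d12:-→d13:-→d14:-→d15:-→d16:-→d17:-→d18:-→d19:-→d20:-→d21:H1 -> H1
  + 98.190.181.35/32 (H2) depth=32
  + 211.231.160.0/22 (H6) depth=22
  + 96.0.0.0/3 (H5) depth=3
  - 211.231.160.0/22 clear@22
  lookup 211.0.0.14: bits 11010011 walk d0:H3→d1:-→d2:-→d3:-→d4:-→d5:-→d6:-→d7:-→d8:H4 -> H4
  + 211.0.0.0/8 (H4) depth=8
  + 98.190.0.0/16 (H3) depth=16
  lookup 110.94.7.173: bits 0110 walk d0:H3→d1:-→d2:-→d3:H5→d4:- -> H5
  lookup 96.2.114.199: bits 011000 walk d0:H3→d1:-→d2:-→d3:H5→d4:-→d5:-→d6:- -> H5
  lookup 98.190.181.35: bits 01100010101111101011010100100011 walk d0:H3→d1:-→d2:-→d3:H5→d4:-→d5:-→d6:-→d7:-→d8:-→d9:-→d10:-→d11:-→d12:-→d13:-→d14:-→d15:-→d16:H3→d17:-→d18:-→d19:-→d20:-→d21:H1→d22:-→d23:-→d24:-→d25:-→d26:-→d27:-→d28:-→d29:-→d30:-→d31:-→d32:H2 -> H2
  + 211.231.128.0/17 (H5) depth=17
  lookup 96.45.10.127: bits 011000 walk d0:H3→d1:-→d2:-→d3:H5→d4:-→d5:-→d6:- -> H5
  lookup 98.190.181.35: bits 01100010101111101011010100100011 walk d0:H3→d1:-→d2:-→d3:H5→d4:-→d5:-→d6:-→d7:-→d8:-→d9:-→d10:-→d11:-→d12:-→d13:-→d14:-→d15:-→d16:H3→d17:-→d18:-→d19:-→d20:-→d21:H1→d22:-→d23:-→d24:-→d25:-→d26:-→d27:-→d28:-→d29:-→d30:-→d31:-→d32:H2 -> H2
  lookup 98.190.177.233: bits 011000101011111010110 walk d0:H3→d1:-→d2:-→d3:H5→d4:-→d5:-→d6:-→d7:-→d8:-→d9:-→d10:-→d11:-→d12:-→d13:-→d14:-→d15:-→d16:H3→d17:-→d18:-→d19:-→d20:-→d21:H1 -> H1
  + 98.176.0.0/12 (H5) depth=12
  lookup 98.176.0.69: bits 011000101011 walk d0:H3→d1:-→d2:-→d3:H5→d4:-→d5:-→d6:-→d7:-→d8:-→d9:-→d10:-→d11:-→d12:H5 -> H5
  - 211.231.128.0/17 clear@17

== LOOKUPS ==
["H4","H1","H4","H5","H5","H2","H5","H2","H1","H5"]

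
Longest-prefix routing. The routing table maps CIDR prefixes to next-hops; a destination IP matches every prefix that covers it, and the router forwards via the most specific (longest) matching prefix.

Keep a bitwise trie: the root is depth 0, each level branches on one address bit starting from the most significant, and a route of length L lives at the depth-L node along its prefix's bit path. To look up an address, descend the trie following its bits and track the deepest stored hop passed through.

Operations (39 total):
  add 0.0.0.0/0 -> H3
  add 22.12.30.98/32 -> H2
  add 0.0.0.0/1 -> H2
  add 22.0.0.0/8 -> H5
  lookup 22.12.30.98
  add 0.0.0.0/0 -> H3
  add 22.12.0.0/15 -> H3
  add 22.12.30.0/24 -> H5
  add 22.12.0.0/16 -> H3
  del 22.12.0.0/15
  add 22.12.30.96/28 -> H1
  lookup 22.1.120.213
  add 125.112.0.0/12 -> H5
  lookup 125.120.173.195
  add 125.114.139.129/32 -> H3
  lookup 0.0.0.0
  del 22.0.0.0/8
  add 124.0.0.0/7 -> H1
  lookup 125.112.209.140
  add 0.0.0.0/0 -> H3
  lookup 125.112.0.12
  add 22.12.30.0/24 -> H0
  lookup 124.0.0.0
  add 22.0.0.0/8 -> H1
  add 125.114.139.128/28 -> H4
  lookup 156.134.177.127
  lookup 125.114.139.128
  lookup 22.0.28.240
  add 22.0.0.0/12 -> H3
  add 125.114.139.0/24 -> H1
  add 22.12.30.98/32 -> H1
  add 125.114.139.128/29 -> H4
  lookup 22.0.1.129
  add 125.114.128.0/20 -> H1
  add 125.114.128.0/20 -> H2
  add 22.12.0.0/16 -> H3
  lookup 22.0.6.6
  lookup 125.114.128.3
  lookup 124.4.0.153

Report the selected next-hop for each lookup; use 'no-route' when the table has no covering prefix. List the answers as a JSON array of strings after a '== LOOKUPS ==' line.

Trace:
  + 0.0.0.0/0 (H3) depth=0
  + 22.12.30.98/32 (H2) depth=32
  + 0.0.0.0/1 (H2) depth=1
  + 22.0.0.0/8 (H5) depth=8
  lookup 22.12.30.98: bits 00010110000011000001111001100010 walk d0:H3→d1:H2→d2:-→d3:-→d4:-→d5:-→d6:-→d7:-→d8:H5→d9:-→d10:-→d11:-→d12:-→d13:-→d14:-→d15:-→d16:-→d17:-→d18:-→d19:-→d20:-→d21:-→d22:-→d23:-→d24:-→d25:-→d26:-→d27:-→d28:-→d29:-→d30:-→d31:-→d32:H2 -> H2
  + 0.0.0.0/0 (H3) depth=0
  + 22.12.0.0/15 (H3) depth=15
  + 22.12.30.0/24 (H5) depth=24
  + 22.12.0.0/16 (H3) depth=16
  - 22.12.0.0/15 clear@15
  + 22.12.30.96/28 (H1) depth=28
  lookup 22.1.120.213: bits 000101100000 walk d0:H3→d1:H2→d2:-→d3:-→d4:-→d5:-→d6:-→d7:-→d8:H5→d9:-→d10:-→d11:-→d12:- -> H5
  + 125.112.0.0/12 (H5) depth=12
  lookup 125.120.173.195: bits 011111010111 walk d0:H3→d1:H2→d2:-→d3:-→d4:-→d5:-→d6:-→d7:-→d8:-→d9:-→d10:-→d11:-→d12:H5 -> H5
  + 125.114.139.129/32 (H3) depth=32
  lookup 0.0.0.0: bits 000 walk d0:H3→d1:H2→d2:-→d3:- -> H2
  - 22.0.0.0/8 clear@8
  + 124.0.0.0/7 (H1) depth=7
  lookup 125.112.209.140: bits 01111101011100 walk d0:H3→d1:H2→d2:-→d3:-→d4:-→d5:-→d6:-→d7:H1→d8:-→d9:-→d10:-→d11:-→d12:H5→d13:-→d14:- -> H5
  + 0.0.0.0/0 (H3) depth=0
  lookup 125.112.0.12: bits 01111101011100 walk d0:H3→d1:H2→d2:-→d3:-→d4:-→d5:-→d6:-→d7:H1→d8:-→d9:-→d10:-→d11:-→d12:H5→d13:-→d14:- -> H5
  + 22.12.30.0/24 (H0) depth=24
  lookup 124.0.0.0: bits 0111110 walk d0:H3→d1:H2→d2:-→d3:-→d4:-→d5:-→d6:-→d7:H1 -> H1
  + 22.0.0.0/8 (H1) depth=8
  + 125.114.139.128/28 (H4) depth=28
  lookup 156.134.177.127: bits ε walk d0:H3 -> H3
  lookup 125.114.139.128: bits 0111110101110010100010111000000 walk d0:H3→d1:H2→d2:-→d3:-→d4:-→d5:-→d6:-→d7:H1→d8:-→d9:-→d10:-→d11:-→d12:H5→d13:-→d14:-→d15:-→d16:-→d17:-→d18:-→d19:-→d20:-→d21:-→d22:-→d23:-→d24:-→d25:-→d26:-→d27:-→d28:H4→d29:-→d30:-→d31:- -> H4
  lookup 22.0.28.240: bits 000101100000 walk d0:H3→d1:H2→d2:-→d3:-→d4:-→d5:-→d6:-→d7:-→d8:H1→d9:-→d10:-→d11:-→d12:- -> H1
  + 22.0.0.0/12 (H3) depth=12
  + 125.114.139.0/24 (H1) depth=24
  + 22.12.30.98/32 (H1) depth=32
  + 125.114.139.128/29 (H4) depth=29
  lookup 22.0.1.129: bits 000101100000 walk d0:H3→d1:H2→d2:-→d3:-→d4:-→d5:-→d6:-→d7:-→d8:H1→d9:-→d10:-→d11:-→d12:H3 -> H3
  + 125.114.128.0/20 (H1) depth=20
  + 125.114.128.0/20 (H2) depth=20
  + 22.12.0.0/16 (H3) depth=16
  lookup 22.0.6.6: bits 000101100000 walk d0:H3→d1:H2→d2:-→d3:-→d4:-→d5:-→d6:-→d7:-→d8:H1→d9:-→d10:-→d11:-→d12:H3 -> H3
  lookup 125.114.128.3: bits 01111101011100101000 walk d0:H3→d1:H2→d2:-→d3:-→d4:-→d5:-→d6:-→d7:H1→d8:-→d9:-→d10:-→d11:-→d12:H5→d13:-→d14:-→d15:-→d16:-→d17:-→d18:-→d19:-→d20:H2 -> H2
  lookup 124.4.0.153: bits 0111110 walk d0:H3→d1:H2→d2:-→d3:-→d4:-→d5:-→d6:-→d7:H1 -> H1

== LOOKUPS ==
["H2","H5","H5","H2","H5","H5","H1","H3","H4","H1","H3","H3","H2","H1"]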